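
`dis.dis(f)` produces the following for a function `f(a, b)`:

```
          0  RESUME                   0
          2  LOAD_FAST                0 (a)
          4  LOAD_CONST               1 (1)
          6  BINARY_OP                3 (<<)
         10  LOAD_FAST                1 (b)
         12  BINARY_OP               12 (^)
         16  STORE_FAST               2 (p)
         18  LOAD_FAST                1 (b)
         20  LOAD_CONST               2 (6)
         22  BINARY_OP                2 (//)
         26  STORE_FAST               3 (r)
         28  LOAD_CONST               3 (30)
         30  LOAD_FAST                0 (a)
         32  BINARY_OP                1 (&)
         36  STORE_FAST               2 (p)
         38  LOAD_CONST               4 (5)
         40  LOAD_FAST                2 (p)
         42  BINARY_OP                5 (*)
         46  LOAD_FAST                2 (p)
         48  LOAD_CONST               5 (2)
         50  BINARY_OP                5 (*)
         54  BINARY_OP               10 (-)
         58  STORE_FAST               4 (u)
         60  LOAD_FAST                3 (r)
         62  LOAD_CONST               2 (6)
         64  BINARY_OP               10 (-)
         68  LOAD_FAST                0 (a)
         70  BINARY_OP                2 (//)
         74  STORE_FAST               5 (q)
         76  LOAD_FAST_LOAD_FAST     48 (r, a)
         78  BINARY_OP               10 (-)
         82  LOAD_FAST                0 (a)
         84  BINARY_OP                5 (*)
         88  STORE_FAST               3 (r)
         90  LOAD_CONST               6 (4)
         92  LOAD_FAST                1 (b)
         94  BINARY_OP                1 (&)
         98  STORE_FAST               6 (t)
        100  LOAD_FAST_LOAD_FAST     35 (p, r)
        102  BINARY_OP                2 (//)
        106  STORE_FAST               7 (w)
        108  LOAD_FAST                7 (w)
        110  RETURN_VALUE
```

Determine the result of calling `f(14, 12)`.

LOAD_FAST a → push 14. Stack: [14]
LOAD_CONST → push 1. Stack: [14, 1]
BINARY_OP << → 14 << 1 = 28. Stack: [28]
LOAD_FAST b → push 12. Stack: [28, 12]
BINARY_OP ^ → 28 ^ 12 = 16. Stack: [16]
STORE_FAST p → p=16. Stack: []
LOAD_FAST b → push 12. Stack: [12]
LOAD_CONST → push 6. Stack: [12, 6]
BINARY_OP // → 12 // 6 = 2. Stack: [2]
STORE_FAST r → r=2. Stack: []
LOAD_CONST → push 30. Stack: [30]
LOAD_FAST a → push 14. Stack: [30, 14]
BINARY_OP & → 30 & 14 = 14. Stack: [14]
STORE_FAST p → p=14. Stack: []
LOAD_CONST → push 5. Stack: [5]
LOAD_FAST p → push 14. Stack: [5, 14]
BINARY_OP * → 5 * 14 = 70. Stack: [70]
LOAD_FAST p → push 14. Stack: [70, 14]
LOAD_CONST → push 2. Stack: [70, 14, 2]
BINARY_OP * → 14 * 2 = 28. Stack: [70, 28]
BINARY_OP - → 70 - 28 = 42. Stack: [42]
STORE_FAST u → u=42. Stack: []
LOAD_FAST r → push 2. Stack: [2]
LOAD_CONST → push 6. Stack: [2, 6]
BINARY_OP - → 2 - 6 = -4. Stack: [-4]
LOAD_FAST a → push 14. Stack: [-4, 14]
BINARY_OP // → -4 // 14 = -1. Stack: [-1]
STORE_FAST q → q=-1. Stack: []
LOAD_FAST_LOAD_FAST r,a → push 2,14. Stack: [2, 14]
BINARY_OP - → 2 - 14 = -12. Stack: [-12]
LOAD_FAST a → push 14. Stack: [-12, 14]
BINARY_OP * → -12 * 14 = -168. Stack: [-168]
STORE_FAST r → r=-168. Stack: []
LOAD_CONST → push 4. Stack: [4]
LOAD_FAST b → push 12. Stack: [4, 12]
BINARY_OP & → 4 & 12 = 4. Stack: [4]
STORE_FAST t → t=4. Stack: []
LOAD_FAST_LOAD_FAST p,r → push 14,-168. Stack: [14, -168]
BINARY_OP // → 14 // -168 = -1. Stack: [-1]
STORE_FAST w → w=-1. Stack: []
LOAD_FAST w → push -1. Stack: [-1]
RETURN_VALUE → return -1.

-1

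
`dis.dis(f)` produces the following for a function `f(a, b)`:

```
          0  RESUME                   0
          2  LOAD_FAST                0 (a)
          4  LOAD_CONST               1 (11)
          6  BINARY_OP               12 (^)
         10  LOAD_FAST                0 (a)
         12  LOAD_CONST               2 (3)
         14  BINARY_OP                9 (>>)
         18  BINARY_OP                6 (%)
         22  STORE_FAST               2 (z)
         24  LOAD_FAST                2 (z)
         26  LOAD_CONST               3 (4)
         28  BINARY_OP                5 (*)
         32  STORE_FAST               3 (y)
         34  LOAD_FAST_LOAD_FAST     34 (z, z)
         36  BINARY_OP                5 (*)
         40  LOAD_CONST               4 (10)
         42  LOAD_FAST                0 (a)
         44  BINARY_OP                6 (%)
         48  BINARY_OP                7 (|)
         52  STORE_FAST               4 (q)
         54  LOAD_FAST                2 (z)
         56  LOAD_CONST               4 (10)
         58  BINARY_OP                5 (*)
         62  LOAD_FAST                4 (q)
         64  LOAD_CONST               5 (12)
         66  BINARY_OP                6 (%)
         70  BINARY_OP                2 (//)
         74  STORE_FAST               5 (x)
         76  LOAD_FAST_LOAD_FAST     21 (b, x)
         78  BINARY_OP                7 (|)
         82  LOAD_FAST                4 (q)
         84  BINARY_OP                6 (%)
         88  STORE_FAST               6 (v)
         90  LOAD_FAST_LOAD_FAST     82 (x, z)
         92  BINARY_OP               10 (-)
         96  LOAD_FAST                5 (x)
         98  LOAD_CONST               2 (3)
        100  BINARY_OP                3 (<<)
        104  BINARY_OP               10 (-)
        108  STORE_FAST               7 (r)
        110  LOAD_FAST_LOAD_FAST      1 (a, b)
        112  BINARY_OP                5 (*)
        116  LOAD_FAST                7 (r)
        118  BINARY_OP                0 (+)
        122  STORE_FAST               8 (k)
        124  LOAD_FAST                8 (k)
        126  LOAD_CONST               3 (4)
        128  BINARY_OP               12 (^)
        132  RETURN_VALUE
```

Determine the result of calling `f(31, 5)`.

87

LOAD_FAST a → push 31. Stack: [31]
LOAD_CONST → push 11. Stack: [31, 11]
BINARY_OP ^ → 31 ^ 11 = 20. Stack: [20]
LOAD_FAST a → push 31. Stack: [20, 31]
LOAD_CONST → push 3. Stack: [20, 31, 3]
BINARY_OP >> → 31 >> 3 = 3. Stack: [20, 3]
BINARY_OP % → 20 % 3 = 2. Stack: [2]
STORE_FAST z → z=2. Stack: []
LOAD_FAST z → push 2. Stack: [2]
LOAD_CONST → push 4. Stack: [2, 4]
BINARY_OP * → 2 * 4 = 8. Stack: [8]
STORE_FAST y → y=8. Stack: []
LOAD_FAST_LOAD_FAST z,z → push 2,2. Stack: [2, 2]
BINARY_OP * → 2 * 2 = 4. Stack: [4]
LOAD_CONST → push 10. Stack: [4, 10]
LOAD_FAST a → push 31. Stack: [4, 10, 31]
BINARY_OP % → 10 % 31 = 10. Stack: [4, 10]
BINARY_OP | → 4 | 10 = 14. Stack: [14]
STORE_FAST q → q=14. Stack: []
LOAD_FAST z → push 2. Stack: [2]
LOAD_CONST → push 10. Stack: [2, 10]
BINARY_OP * → 2 * 10 = 20. Stack: [20]
LOAD_FAST q → push 14. Stack: [20, 14]
LOAD_CONST → push 12. Stack: [20, 14, 12]
BINARY_OP % → 14 % 12 = 2. Stack: [20, 2]
BINARY_OP // → 20 // 2 = 10. Stack: [10]
STORE_FAST x → x=10. Stack: []
LOAD_FAST_LOAD_FAST b,x → push 5,10. Stack: [5, 10]
BINARY_OP | → 5 | 10 = 15. Stack: [15]
LOAD_FAST q → push 14. Stack: [15, 14]
BINARY_OP % → 15 % 14 = 1. Stack: [1]
STORE_FAST v → v=1. Stack: []
LOAD_FAST_LOAD_FAST x,z → push 10,2. Stack: [10, 2]
BINARY_OP - → 10 - 2 = 8. Stack: [8]
LOAD_FAST x → push 10. Stack: [8, 10]
LOAD_CONST → push 3. Stack: [8, 10, 3]
BINARY_OP << → 10 << 3 = 80. Stack: [8, 80]
BINARY_OP - → 8 - 80 = -72. Stack: [-72]
STORE_FAST r → r=-72. Stack: []
LOAD_FAST_LOAD_FAST a,b → push 31,5. Stack: [31, 5]
BINARY_OP * → 31 * 5 = 155. Stack: [155]
LOAD_FAST r → push -72. Stack: [155, -72]
BINARY_OP + → 155 + -72 = 83. Stack: [83]
STORE_FAST k → k=83. Stack: []
LOAD_FAST k → push 83. Stack: [83]
LOAD_CONST → push 4. Stack: [83, 4]
BINARY_OP ^ → 83 ^ 4 = 87. Stack: [87]
RETURN_VALUE → return 87.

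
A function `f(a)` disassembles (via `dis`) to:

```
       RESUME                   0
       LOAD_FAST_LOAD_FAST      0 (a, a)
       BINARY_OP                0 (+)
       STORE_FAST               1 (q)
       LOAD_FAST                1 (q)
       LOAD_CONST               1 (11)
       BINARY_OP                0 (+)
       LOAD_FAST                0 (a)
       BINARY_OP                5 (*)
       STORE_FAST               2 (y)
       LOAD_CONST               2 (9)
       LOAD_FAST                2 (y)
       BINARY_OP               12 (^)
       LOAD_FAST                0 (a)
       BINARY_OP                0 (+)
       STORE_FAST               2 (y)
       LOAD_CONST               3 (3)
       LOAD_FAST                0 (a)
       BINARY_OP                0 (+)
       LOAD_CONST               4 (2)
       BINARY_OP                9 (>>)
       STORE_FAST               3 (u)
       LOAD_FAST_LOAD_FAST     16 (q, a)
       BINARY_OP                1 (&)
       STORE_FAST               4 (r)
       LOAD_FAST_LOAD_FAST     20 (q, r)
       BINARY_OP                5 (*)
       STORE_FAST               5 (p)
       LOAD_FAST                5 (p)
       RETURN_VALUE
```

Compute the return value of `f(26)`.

LOAD_FAST_LOAD_FAST a,a → push 26,26. Stack: [26, 26]
BINARY_OP + → 26 + 26 = 52. Stack: [52]
STORE_FAST q → q=52. Stack: []
LOAD_FAST q → push 52. Stack: [52]
LOAD_CONST → push 11. Stack: [52, 11]
BINARY_OP + → 52 + 11 = 63. Stack: [63]
LOAD_FAST a → push 26. Stack: [63, 26]
BINARY_OP * → 63 * 26 = 1638. Stack: [1638]
STORE_FAST y → y=1638. Stack: []
LOAD_CONST → push 9. Stack: [9]
LOAD_FAST y → push 1638. Stack: [9, 1638]
BINARY_OP ^ → 9 ^ 1638 = 1647. Stack: [1647]
LOAD_FAST a → push 26. Stack: [1647, 26]
BINARY_OP + → 1647 + 26 = 1673. Stack: [1673]
STORE_FAST y → y=1673. Stack: []
LOAD_CONST → push 3. Stack: [3]
LOAD_FAST a → push 26. Stack: [3, 26]
BINARY_OP + → 3 + 26 = 29. Stack: [29]
LOAD_CONST → push 2. Stack: [29, 2]
BINARY_OP >> → 29 >> 2 = 7. Stack: [7]
STORE_FAST u → u=7. Stack: []
LOAD_FAST_LOAD_FAST q,a → push 52,26. Stack: [52, 26]
BINARY_OP & → 52 & 26 = 16. Stack: [16]
STORE_FAST r → r=16. Stack: []
LOAD_FAST_LOAD_FAST q,r → push 52,16. Stack: [52, 16]
BINARY_OP * → 52 * 16 = 832. Stack: [832]
STORE_FAST p → p=832. Stack: []
LOAD_FAST p → push 832. Stack: [832]
RETURN_VALUE → return 832.

832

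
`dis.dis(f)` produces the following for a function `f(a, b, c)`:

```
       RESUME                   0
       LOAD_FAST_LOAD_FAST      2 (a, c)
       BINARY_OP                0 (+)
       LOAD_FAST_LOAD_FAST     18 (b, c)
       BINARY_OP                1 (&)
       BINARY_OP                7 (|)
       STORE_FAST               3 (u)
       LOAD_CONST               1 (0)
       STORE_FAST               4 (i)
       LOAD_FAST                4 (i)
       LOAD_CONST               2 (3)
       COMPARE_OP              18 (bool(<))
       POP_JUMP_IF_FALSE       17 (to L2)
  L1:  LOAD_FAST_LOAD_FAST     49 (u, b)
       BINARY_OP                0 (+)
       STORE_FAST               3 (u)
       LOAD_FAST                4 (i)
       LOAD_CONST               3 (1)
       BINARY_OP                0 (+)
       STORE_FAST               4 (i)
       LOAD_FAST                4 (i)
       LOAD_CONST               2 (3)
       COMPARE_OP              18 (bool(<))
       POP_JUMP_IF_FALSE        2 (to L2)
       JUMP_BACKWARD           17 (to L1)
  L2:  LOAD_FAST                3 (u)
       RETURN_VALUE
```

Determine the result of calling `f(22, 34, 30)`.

LOAD_FAST_LOAD_FAST a,c → push 22,30. Stack: [22, 30]
BINARY_OP + → 22 + 30 = 52. Stack: [52]
LOAD_FAST_LOAD_FAST b,c → push 34,30. Stack: [52, 34, 30]
BINARY_OP & → 34 & 30 = 2. Stack: [52, 2]
BINARY_OP | → 52 | 2 = 54. Stack: [54]
STORE_FAST u → u=54. Stack: []
LOAD_CONST → push 0. Stack: [0]
STORE_FAST i → i=0. Stack: []
LOAD_FAST i → push 0. Stack: [0]
LOAD_CONST → push 3. Stack: [0, 3]
COMPARE_OP bool(<) → 0 vs 3 = True. Stack: [True]
POP_JUMP_IF_FALSE → pop True; no jump. Stack: []
LOAD_FAST_LOAD_FAST u,b → push 54,34. Stack: [54, 34]
BINARY_OP + → 54 + 34 = 88. Stack: [88]
STORE_FAST u → u=88. Stack: []
LOAD_FAST i → push 0. Stack: [0]
LOAD_CONST → push 1. Stack: [0, 1]
BINARY_OP + → 0 + 1 = 1. Stack: [1]
STORE_FAST i → i=1. Stack: []
LOAD_FAST i → push 1. Stack: [1]
LOAD_CONST → push 3. Stack: [1, 3]
COMPARE_OP bool(<) → 1 vs 3 = True. Stack: [True]
POP_JUMP_IF_FALSE → pop True; no jump. Stack: []
LOAD_FAST_LOAD_FAST u,b → push 88,34. Stack: [88, 34]
BINARY_OP + → 88 + 34 = 122. Stack: [122]
STORE_FAST u → u=122. Stack: []
LOAD_FAST i → push 1. Stack: [1]
LOAD_CONST → push 1. Stack: [1, 1]
BINARY_OP + → 1 + 1 = 2. Stack: [2]
STORE_FAST i → i=2. Stack: []
LOAD_FAST i → push 2. Stack: [2]
LOAD_CONST → push 3. Stack: [2, 3]
COMPARE_OP bool(<) → 2 vs 3 = True. Stack: [True]
POP_JUMP_IF_FALSE → pop True; no jump. Stack: []
LOAD_FAST_LOAD_FAST u,b → push 122,34. Stack: [122, 34]
BINARY_OP + → 122 + 34 = 156. Stack: [156]
STORE_FAST u → u=156. Stack: []
LOAD_FAST i → push 2. Stack: [2]
LOAD_CONST → push 1. Stack: [2, 1]
BINARY_OP + → 2 + 1 = 3. Stack: [3]
STORE_FAST i → i=3. Stack: []
LOAD_FAST i → push 3. Stack: [3]
LOAD_CONST → push 3. Stack: [3, 3]
COMPARE_OP bool(<) → 3 vs 3 = False. Stack: [False]
POP_JUMP_IF_FALSE → pop False; jump. Stack: []
LOAD_FAST u → push 156. Stack: [156]
RETURN_VALUE → return 156.

156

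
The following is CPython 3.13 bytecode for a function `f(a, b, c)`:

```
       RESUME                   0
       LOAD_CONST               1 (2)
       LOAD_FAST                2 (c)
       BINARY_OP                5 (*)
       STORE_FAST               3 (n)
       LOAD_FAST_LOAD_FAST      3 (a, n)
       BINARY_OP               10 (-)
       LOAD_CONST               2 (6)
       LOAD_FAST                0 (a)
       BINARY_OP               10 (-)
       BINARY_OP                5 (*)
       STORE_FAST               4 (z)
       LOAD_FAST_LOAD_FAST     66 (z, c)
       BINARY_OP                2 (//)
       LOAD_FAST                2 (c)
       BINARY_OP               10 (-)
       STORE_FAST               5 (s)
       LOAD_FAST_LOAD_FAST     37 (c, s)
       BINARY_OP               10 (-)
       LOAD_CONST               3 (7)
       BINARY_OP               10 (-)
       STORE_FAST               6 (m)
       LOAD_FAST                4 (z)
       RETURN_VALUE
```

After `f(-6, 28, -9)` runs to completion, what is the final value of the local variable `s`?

-7

LOAD_CONST → push 2. Stack: [2]
LOAD_FAST c → push -9. Stack: [2, -9]
BINARY_OP * → 2 * -9 = -18. Stack: [-18]
STORE_FAST n → n=-18. Stack: []
LOAD_FAST_LOAD_FAST a,n → push -6,-18. Stack: [-6, -18]
BINARY_OP - → -6 - -18 = 12. Stack: [12]
LOAD_CONST → push 6. Stack: [12, 6]
LOAD_FAST a → push -6. Stack: [12, 6, -6]
BINARY_OP - → 6 - -6 = 12. Stack: [12, 12]
BINARY_OP * → 12 * 12 = 144. Stack: [144]
STORE_FAST z → z=144. Stack: []
LOAD_FAST_LOAD_FAST z,c → push 144,-9. Stack: [144, -9]
BINARY_OP // → 144 // -9 = -16. Stack: [-16]
LOAD_FAST c → push -9. Stack: [-16, -9]
BINARY_OP - → -16 - -9 = -7. Stack: [-7]
STORE_FAST s → s=-7. Stack: []
LOAD_FAST_LOAD_FAST c,s → push -9,-7. Stack: [-9, -7]
BINARY_OP - → -9 - -7 = -2. Stack: [-2]
LOAD_CONST → push 7. Stack: [-2, 7]
BINARY_OP - → -2 - 7 = -9. Stack: [-9]
STORE_FAST m → m=-9. Stack: []
LOAD_FAST z → push 144. Stack: [144]
RETURN_VALUE → return 144.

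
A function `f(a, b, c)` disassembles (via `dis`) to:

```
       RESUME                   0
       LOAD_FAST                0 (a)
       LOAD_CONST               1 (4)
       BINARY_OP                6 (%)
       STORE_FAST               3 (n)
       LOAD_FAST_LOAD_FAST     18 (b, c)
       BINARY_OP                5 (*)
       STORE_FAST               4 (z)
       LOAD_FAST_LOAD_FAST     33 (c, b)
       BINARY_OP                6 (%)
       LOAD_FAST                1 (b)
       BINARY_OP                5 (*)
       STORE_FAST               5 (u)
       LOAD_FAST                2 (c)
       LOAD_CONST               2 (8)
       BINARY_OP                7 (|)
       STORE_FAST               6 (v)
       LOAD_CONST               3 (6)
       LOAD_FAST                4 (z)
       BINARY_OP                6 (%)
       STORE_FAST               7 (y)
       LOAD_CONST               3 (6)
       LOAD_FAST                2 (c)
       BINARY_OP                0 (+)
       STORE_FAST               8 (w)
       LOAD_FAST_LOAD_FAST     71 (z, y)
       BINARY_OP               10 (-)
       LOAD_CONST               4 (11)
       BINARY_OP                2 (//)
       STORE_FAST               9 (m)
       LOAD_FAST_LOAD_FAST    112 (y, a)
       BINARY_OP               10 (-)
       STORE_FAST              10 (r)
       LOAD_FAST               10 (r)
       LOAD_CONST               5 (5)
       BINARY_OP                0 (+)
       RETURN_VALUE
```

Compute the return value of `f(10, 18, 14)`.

1

LOAD_FAST a → push 10. Stack: [10]
LOAD_CONST → push 4. Stack: [10, 4]
BINARY_OP % → 10 % 4 = 2. Stack: [2]
STORE_FAST n → n=2. Stack: []
LOAD_FAST_LOAD_FAST b,c → push 18,14. Stack: [18, 14]
BINARY_OP * → 18 * 14 = 252. Stack: [252]
STORE_FAST z → z=252. Stack: []
LOAD_FAST_LOAD_FAST c,b → push 14,18. Stack: [14, 18]
BINARY_OP % → 14 % 18 = 14. Stack: [14]
LOAD_FAST b → push 18. Stack: [14, 18]
BINARY_OP * → 14 * 18 = 252. Stack: [252]
STORE_FAST u → u=252. Stack: []
LOAD_FAST c → push 14. Stack: [14]
LOAD_CONST → push 8. Stack: [14, 8]
BINARY_OP | → 14 | 8 = 14. Stack: [14]
STORE_FAST v → v=14. Stack: []
LOAD_CONST → push 6. Stack: [6]
LOAD_FAST z → push 252. Stack: [6, 252]
BINARY_OP % → 6 % 252 = 6. Stack: [6]
STORE_FAST y → y=6. Stack: []
LOAD_CONST → push 6. Stack: [6]
LOAD_FAST c → push 14. Stack: [6, 14]
BINARY_OP + → 6 + 14 = 20. Stack: [20]
STORE_FAST w → w=20. Stack: []
LOAD_FAST_LOAD_FAST z,y → push 252,6. Stack: [252, 6]
BINARY_OP - → 252 - 6 = 246. Stack: [246]
LOAD_CONST → push 11. Stack: [246, 11]
BINARY_OP // → 246 // 11 = 22. Stack: [22]
STORE_FAST m → m=22. Stack: []
LOAD_FAST_LOAD_FAST y,a → push 6,10. Stack: [6, 10]
BINARY_OP - → 6 - 10 = -4. Stack: [-4]
STORE_FAST r → r=-4. Stack: []
LOAD_FAST r → push -4. Stack: [-4]
LOAD_CONST → push 5. Stack: [-4, 5]
BINARY_OP + → -4 + 5 = 1. Stack: [1]
RETURN_VALUE → return 1.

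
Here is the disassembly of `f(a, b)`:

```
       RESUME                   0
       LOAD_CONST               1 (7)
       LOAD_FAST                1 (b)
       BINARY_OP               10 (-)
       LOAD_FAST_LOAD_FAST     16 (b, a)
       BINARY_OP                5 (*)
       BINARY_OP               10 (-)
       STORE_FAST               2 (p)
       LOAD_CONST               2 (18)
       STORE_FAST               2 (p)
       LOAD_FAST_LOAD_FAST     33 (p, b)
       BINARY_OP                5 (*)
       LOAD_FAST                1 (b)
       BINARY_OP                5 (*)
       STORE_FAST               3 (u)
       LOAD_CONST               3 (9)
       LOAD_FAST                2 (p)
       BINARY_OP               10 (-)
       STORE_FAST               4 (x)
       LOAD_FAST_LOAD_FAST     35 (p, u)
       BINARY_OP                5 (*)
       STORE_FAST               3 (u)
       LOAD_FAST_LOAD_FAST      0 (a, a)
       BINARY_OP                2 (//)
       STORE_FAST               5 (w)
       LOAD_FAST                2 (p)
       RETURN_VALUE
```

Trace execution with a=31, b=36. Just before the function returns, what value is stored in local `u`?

419904

LOAD_CONST → push 7. Stack: [7]
LOAD_FAST b → push 36. Stack: [7, 36]
BINARY_OP - → 7 - 36 = -29. Stack: [-29]
LOAD_FAST_LOAD_FAST b,a → push 36,31. Stack: [-29, 36, 31]
BINARY_OP * → 36 * 31 = 1116. Stack: [-29, 1116]
BINARY_OP - → -29 - 1116 = -1145. Stack: [-1145]
STORE_FAST p → p=-1145. Stack: []
LOAD_CONST → push 18. Stack: [18]
STORE_FAST p → p=18. Stack: []
LOAD_FAST_LOAD_FAST p,b → push 18,36. Stack: [18, 36]
BINARY_OP * → 18 * 36 = 648. Stack: [648]
LOAD_FAST b → push 36. Stack: [648, 36]
BINARY_OP * → 648 * 36 = 23328. Stack: [23328]
STORE_FAST u → u=23328. Stack: []
LOAD_CONST → push 9. Stack: [9]
LOAD_FAST p → push 18. Stack: [9, 18]
BINARY_OP - → 9 - 18 = -9. Stack: [-9]
STORE_FAST x → x=-9. Stack: []
LOAD_FAST_LOAD_FAST p,u → push 18,23328. Stack: [18, 23328]
BINARY_OP * → 18 * 23328 = 419904. Stack: [419904]
STORE_FAST u → u=419904. Stack: []
LOAD_FAST_LOAD_FAST a,a → push 31,31. Stack: [31, 31]
BINARY_OP // → 31 // 31 = 1. Stack: [1]
STORE_FAST w → w=1. Stack: []
LOAD_FAST p → push 18. Stack: [18]
RETURN_VALUE → return 18.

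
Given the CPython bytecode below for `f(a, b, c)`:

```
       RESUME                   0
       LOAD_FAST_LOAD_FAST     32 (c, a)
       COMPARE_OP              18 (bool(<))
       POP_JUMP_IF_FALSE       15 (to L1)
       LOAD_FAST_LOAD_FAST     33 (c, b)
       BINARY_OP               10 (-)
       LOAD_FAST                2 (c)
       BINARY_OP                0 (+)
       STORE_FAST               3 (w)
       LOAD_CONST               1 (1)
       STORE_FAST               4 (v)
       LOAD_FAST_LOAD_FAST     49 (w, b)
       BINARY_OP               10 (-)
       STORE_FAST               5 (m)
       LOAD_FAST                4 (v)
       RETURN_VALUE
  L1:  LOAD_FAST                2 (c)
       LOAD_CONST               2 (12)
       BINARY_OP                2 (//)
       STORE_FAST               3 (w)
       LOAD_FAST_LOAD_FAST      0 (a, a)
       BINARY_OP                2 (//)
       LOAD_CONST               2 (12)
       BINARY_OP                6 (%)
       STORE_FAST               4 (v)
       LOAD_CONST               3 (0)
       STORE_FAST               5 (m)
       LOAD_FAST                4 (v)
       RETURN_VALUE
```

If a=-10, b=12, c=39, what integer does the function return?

1

LOAD_FAST_LOAD_FAST c,a → push 39,-10. Stack: [39, -10]
COMPARE_OP bool(<) → 39 vs -10 = False. Stack: [False]
POP_JUMP_IF_FALSE → pop False; jump. Stack: []
LOAD_FAST c → push 39. Stack: [39]
LOAD_CONST → push 12. Stack: [39, 12]
BINARY_OP // → 39 // 12 = 3. Stack: [3]
STORE_FAST w → w=3. Stack: []
LOAD_FAST_LOAD_FAST a,a → push -10,-10. Stack: [-10, -10]
BINARY_OP // → -10 // -10 = 1. Stack: [1]
LOAD_CONST → push 12. Stack: [1, 12]
BINARY_OP % → 1 % 12 = 1. Stack: [1]
STORE_FAST v → v=1. Stack: []
LOAD_CONST → push 0. Stack: [0]
STORE_FAST m → m=0. Stack: []
LOAD_FAST v → push 1. Stack: [1]
RETURN_VALUE → return 1.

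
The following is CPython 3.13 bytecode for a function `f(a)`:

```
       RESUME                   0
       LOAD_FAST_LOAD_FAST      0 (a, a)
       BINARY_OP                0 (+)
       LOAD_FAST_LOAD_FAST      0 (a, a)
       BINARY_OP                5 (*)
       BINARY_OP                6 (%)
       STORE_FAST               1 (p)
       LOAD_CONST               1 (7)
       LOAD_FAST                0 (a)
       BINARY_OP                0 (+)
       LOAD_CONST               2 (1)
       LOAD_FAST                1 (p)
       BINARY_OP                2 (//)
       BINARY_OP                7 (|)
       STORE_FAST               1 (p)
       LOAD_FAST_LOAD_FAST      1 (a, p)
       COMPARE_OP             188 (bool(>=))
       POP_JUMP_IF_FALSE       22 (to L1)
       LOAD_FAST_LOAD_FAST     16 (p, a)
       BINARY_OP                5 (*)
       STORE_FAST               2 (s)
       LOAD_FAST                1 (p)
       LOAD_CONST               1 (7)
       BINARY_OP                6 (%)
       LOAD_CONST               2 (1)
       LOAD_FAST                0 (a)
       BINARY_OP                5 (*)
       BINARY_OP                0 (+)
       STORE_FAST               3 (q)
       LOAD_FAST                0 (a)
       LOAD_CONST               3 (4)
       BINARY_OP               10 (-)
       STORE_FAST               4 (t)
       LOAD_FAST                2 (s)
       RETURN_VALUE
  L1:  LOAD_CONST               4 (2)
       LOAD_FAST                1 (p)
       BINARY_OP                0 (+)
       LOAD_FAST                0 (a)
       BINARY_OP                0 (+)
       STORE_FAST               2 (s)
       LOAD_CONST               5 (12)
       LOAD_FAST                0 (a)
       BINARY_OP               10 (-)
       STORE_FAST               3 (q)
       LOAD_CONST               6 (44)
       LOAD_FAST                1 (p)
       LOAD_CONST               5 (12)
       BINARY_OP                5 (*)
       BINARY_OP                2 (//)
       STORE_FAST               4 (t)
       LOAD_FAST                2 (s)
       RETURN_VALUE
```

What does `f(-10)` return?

-11

LOAD_FAST_LOAD_FAST a,a → push -10,-10. Stack: [-10, -10]
BINARY_OP + → -10 + -10 = -20. Stack: [-20]
LOAD_FAST_LOAD_FAST a,a → push -10,-10. Stack: [-20, -10, -10]
BINARY_OP * → -10 * -10 = 100. Stack: [-20, 100]
BINARY_OP % → -20 % 100 = 80. Stack: [80]
STORE_FAST p → p=80. Stack: []
LOAD_CONST → push 7. Stack: [7]
LOAD_FAST a → push -10. Stack: [7, -10]
BINARY_OP + → 7 + -10 = -3. Stack: [-3]
LOAD_CONST → push 1. Stack: [-3, 1]
LOAD_FAST p → push 80. Stack: [-3, 1, 80]
BINARY_OP // → 1 // 80 = 0. Stack: [-3, 0]
BINARY_OP | → -3 | 0 = -3. Stack: [-3]
STORE_FAST p → p=-3. Stack: []
LOAD_FAST_LOAD_FAST a,p → push -10,-3. Stack: [-10, -3]
COMPARE_OP bool(>=) → -10 vs -3 = False. Stack: [False]
POP_JUMP_IF_FALSE → pop False; jump. Stack: []
LOAD_CONST → push 2. Stack: [2]
LOAD_FAST p → push -3. Stack: [2, -3]
BINARY_OP + → 2 + -3 = -1. Stack: [-1]
LOAD_FAST a → push -10. Stack: [-1, -10]
BINARY_OP + → -1 + -10 = -11. Stack: [-11]
STORE_FAST s → s=-11. Stack: []
LOAD_CONST → push 12. Stack: [12]
LOAD_FAST a → push -10. Stack: [12, -10]
BINARY_OP - → 12 - -10 = 22. Stack: [22]
STORE_FAST q → q=22. Stack: []
LOAD_CONST → push 44. Stack: [44]
LOAD_FAST p → push -3. Stack: [44, -3]
LOAD_CONST → push 12. Stack: [44, -3, 12]
BINARY_OP * → -3 * 12 = -36. Stack: [44, -36]
BINARY_OP // → 44 // -36 = -2. Stack: [-2]
STORE_FAST t → t=-2. Stack: []
LOAD_FAST s → push -11. Stack: [-11]
RETURN_VALUE → return -11.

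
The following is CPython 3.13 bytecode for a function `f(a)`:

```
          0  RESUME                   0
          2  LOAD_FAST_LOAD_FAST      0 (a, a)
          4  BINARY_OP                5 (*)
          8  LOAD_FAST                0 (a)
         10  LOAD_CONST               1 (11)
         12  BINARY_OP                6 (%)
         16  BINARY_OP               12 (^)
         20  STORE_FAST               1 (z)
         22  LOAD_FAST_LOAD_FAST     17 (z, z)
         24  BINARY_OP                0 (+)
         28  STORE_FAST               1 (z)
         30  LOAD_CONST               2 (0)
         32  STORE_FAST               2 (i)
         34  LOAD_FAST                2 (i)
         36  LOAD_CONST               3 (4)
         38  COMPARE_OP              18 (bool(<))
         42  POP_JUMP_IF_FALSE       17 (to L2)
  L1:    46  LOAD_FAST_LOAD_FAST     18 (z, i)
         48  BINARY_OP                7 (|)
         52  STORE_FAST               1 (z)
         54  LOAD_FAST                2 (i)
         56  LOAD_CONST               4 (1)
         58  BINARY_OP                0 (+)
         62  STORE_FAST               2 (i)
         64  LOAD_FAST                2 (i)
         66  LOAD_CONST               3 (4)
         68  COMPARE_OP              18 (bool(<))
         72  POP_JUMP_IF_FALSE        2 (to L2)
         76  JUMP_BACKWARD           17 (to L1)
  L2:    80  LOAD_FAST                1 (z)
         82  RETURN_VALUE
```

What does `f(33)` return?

LOAD_FAST_LOAD_FAST a,a → push 33,33. Stack: [33, 33]
BINARY_OP * → 33 * 33 = 1089. Stack: [1089]
LOAD_FAST a → push 33. Stack: [1089, 33]
LOAD_CONST → push 11. Stack: [1089, 33, 11]
BINARY_OP % → 33 % 11 = 0. Stack: [1089, 0]
BINARY_OP ^ → 1089 ^ 0 = 1089. Stack: [1089]
STORE_FAST z → z=1089. Stack: []
LOAD_FAST_LOAD_FAST z,z → push 1089,1089. Stack: [1089, 1089]
BINARY_OP + → 1089 + 1089 = 2178. Stack: [2178]
STORE_FAST z → z=2178. Stack: []
LOAD_CONST → push 0. Stack: [0]
STORE_FAST i → i=0. Stack: []
LOAD_FAST i → push 0. Stack: [0]
LOAD_CONST → push 4. Stack: [0, 4]
COMPARE_OP bool(<) → 0 vs 4 = True. Stack: [True]
POP_JUMP_IF_FALSE → pop True; no jump. Stack: []
LOAD_FAST_LOAD_FAST z,i → push 2178,0. Stack: [2178, 0]
BINARY_OP | → 2178 | 0 = 2178. Stack: [2178]
STORE_FAST z → z=2178. Stack: []
LOAD_FAST i → push 0. Stack: [0]
LOAD_CONST → push 1. Stack: [0, 1]
BINARY_OP + → 0 + 1 = 1. Stack: [1]
STORE_FAST i → i=1. Stack: []
LOAD_FAST i → push 1. Stack: [1]
LOAD_CONST → push 4. Stack: [1, 4]
COMPARE_OP bool(<) → 1 vs 4 = True. Stack: [True]
POP_JUMP_IF_FALSE → pop True; no jump. Stack: []
LOAD_FAST_LOAD_FAST z,i → push 2178,1. Stack: [2178, 1]
BINARY_OP | → 2178 | 1 = 2179. Stack: [2179]
STORE_FAST z → z=2179. Stack: []
LOAD_FAST i → push 1. Stack: [1]
LOAD_CONST → push 1. Stack: [1, 1]
BINARY_OP + → 1 + 1 = 2. Stack: [2]
STORE_FAST i → i=2. Stack: []
LOAD_FAST i → push 2. Stack: [2]
LOAD_CONST → push 4. Stack: [2, 4]
COMPARE_OP bool(<) → 2 vs 4 = True. Stack: [True]
POP_JUMP_IF_FALSE → pop True; no jump. Stack: []
LOAD_FAST_LOAD_FAST z,i → push 2179,2. Stack: [2179, 2]
BINARY_OP | → 2179 | 2 = 2179. Stack: [2179]
STORE_FAST z → z=2179. Stack: []
LOAD_FAST i → push 2. Stack: [2]
LOAD_CONST → push 1. Stack: [2, 1]
BINARY_OP + → 2 + 1 = 3. Stack: [3]
STORE_FAST i → i=3. Stack: []
LOAD_FAST i → push 3. Stack: [3]
LOAD_CONST → push 4. Stack: [3, 4]
COMPARE_OP bool(<) → 3 vs 4 = True. Stack: [True]
POP_JUMP_IF_FALSE → pop True; no jump. Stack: []
LOAD_FAST_LOAD_FAST z,i → push 2179,3. Stack: [2179, 3]
BINARY_OP | → 2179 | 3 = 2179. Stack: [2179]
STORE_FAST z → z=2179. Stack: []
LOAD_FAST i → push 3. Stack: [3]
LOAD_CONST → push 1. Stack: [3, 1]
BINARY_OP + → 3 + 1 = 4. Stack: [4]
STORE_FAST i → i=4. Stack: []
LOAD_FAST i → push 4. Stack: [4]
LOAD_CONST → push 4. Stack: [4, 4]
COMPARE_OP bool(<) → 4 vs 4 = False. Stack: [False]
POP_JUMP_IF_FALSE → pop False; jump. Stack: []
LOAD_FAST z → push 2179. Stack: [2179]
RETURN_VALUE → return 2179.

2179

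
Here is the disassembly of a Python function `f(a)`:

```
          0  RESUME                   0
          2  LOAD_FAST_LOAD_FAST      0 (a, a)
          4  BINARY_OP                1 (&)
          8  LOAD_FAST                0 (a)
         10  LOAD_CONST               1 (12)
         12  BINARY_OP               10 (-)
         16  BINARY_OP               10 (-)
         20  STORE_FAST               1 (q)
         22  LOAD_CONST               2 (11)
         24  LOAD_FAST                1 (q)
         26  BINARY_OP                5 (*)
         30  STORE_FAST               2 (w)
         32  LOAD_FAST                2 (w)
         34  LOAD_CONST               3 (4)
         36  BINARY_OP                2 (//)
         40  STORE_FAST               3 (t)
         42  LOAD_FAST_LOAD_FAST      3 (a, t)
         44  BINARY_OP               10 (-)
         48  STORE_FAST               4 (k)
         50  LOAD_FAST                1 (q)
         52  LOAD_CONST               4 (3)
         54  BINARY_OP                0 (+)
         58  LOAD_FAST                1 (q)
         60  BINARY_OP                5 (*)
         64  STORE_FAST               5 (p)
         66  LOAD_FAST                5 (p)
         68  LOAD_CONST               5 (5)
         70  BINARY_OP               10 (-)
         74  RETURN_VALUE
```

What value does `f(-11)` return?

175

LOAD_FAST_LOAD_FAST a,a → push -11,-11. Stack: [-11, -11]
BINARY_OP & → -11 & -11 = -11. Stack: [-11]
LOAD_FAST a → push -11. Stack: [-11, -11]
LOAD_CONST → push 12. Stack: [-11, -11, 12]
BINARY_OP - → -11 - 12 = -23. Stack: [-11, -23]
BINARY_OP - → -11 - -23 = 12. Stack: [12]
STORE_FAST q → q=12. Stack: []
LOAD_CONST → push 11. Stack: [11]
LOAD_FAST q → push 12. Stack: [11, 12]
BINARY_OP * → 11 * 12 = 132. Stack: [132]
STORE_FAST w → w=132. Stack: []
LOAD_FAST w → push 132. Stack: [132]
LOAD_CONST → push 4. Stack: [132, 4]
BINARY_OP // → 132 // 4 = 33. Stack: [33]
STORE_FAST t → t=33. Stack: []
LOAD_FAST_LOAD_FAST a,t → push -11,33. Stack: [-11, 33]
BINARY_OP - → -11 - 33 = -44. Stack: [-44]
STORE_FAST k → k=-44. Stack: []
LOAD_FAST q → push 12. Stack: [12]
LOAD_CONST → push 3. Stack: [12, 3]
BINARY_OP + → 12 + 3 = 15. Stack: [15]
LOAD_FAST q → push 12. Stack: [15, 12]
BINARY_OP * → 15 * 12 = 180. Stack: [180]
STORE_FAST p → p=180. Stack: []
LOAD_FAST p → push 180. Stack: [180]
LOAD_CONST → push 5. Stack: [180, 5]
BINARY_OP - → 180 - 5 = 175. Stack: [175]
RETURN_VALUE → return 175.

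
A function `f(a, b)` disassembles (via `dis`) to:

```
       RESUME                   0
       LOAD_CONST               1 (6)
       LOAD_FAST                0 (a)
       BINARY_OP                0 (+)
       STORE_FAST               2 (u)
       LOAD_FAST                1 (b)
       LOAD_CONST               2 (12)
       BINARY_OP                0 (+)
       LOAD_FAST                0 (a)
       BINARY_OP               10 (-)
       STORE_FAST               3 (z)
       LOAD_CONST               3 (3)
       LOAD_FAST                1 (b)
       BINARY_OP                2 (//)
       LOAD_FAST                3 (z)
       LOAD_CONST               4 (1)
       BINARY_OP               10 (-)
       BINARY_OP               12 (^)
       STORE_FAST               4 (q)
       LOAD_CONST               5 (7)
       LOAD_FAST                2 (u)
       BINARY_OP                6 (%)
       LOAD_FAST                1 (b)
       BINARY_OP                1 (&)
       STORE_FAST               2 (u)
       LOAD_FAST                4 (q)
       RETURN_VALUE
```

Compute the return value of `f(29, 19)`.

1

LOAD_CONST → push 6. Stack: [6]
LOAD_FAST a → push 29. Stack: [6, 29]
BINARY_OP + → 6 + 29 = 35. Stack: [35]
STORE_FAST u → u=35. Stack: []
LOAD_FAST b → push 19. Stack: [19]
LOAD_CONST → push 12. Stack: [19, 12]
BINARY_OP + → 19 + 12 = 31. Stack: [31]
LOAD_FAST a → push 29. Stack: [31, 29]
BINARY_OP - → 31 - 29 = 2. Stack: [2]
STORE_FAST z → z=2. Stack: []
LOAD_CONST → push 3. Stack: [3]
LOAD_FAST b → push 19. Stack: [3, 19]
BINARY_OP // → 3 // 19 = 0. Stack: [0]
LOAD_FAST z → push 2. Stack: [0, 2]
LOAD_CONST → push 1. Stack: [0, 2, 1]
BINARY_OP - → 2 - 1 = 1. Stack: [0, 1]
BINARY_OP ^ → 0 ^ 1 = 1. Stack: [1]
STORE_FAST q → q=1. Stack: []
LOAD_CONST → push 7. Stack: [7]
LOAD_FAST u → push 35. Stack: [7, 35]
BINARY_OP % → 7 % 35 = 7. Stack: [7]
LOAD_FAST b → push 19. Stack: [7, 19]
BINARY_OP & → 7 & 19 = 3. Stack: [3]
STORE_FAST u → u=3. Stack: []
LOAD_FAST q → push 1. Stack: [1]
RETURN_VALUE → return 1.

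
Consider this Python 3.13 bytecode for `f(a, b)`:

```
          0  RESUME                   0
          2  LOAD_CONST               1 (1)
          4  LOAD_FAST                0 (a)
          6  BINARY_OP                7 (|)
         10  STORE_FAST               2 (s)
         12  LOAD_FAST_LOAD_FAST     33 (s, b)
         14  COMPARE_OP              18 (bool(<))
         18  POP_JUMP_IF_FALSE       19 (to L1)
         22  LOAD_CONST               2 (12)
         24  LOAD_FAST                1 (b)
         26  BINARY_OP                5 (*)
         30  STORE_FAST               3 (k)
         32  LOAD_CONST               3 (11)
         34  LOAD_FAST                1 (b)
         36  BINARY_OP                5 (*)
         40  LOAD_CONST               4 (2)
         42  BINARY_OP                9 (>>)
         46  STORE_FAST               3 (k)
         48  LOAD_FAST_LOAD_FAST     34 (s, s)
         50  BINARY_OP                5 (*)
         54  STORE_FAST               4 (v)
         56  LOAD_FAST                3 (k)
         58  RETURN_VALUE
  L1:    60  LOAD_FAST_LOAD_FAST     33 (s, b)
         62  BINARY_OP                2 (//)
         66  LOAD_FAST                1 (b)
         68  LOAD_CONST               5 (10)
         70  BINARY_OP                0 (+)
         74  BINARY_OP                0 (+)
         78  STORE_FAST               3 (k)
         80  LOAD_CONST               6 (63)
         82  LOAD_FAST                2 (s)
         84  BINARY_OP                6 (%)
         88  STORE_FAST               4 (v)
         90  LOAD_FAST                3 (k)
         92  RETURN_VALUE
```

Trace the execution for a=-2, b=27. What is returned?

LOAD_CONST → push 1. Stack: [1]
LOAD_FAST a → push -2. Stack: [1, -2]
BINARY_OP | → 1 | -2 = -1. Stack: [-1]
STORE_FAST s → s=-1. Stack: []
LOAD_FAST_LOAD_FAST s,b → push -1,27. Stack: [-1, 27]
COMPARE_OP bool(<) → -1 vs 27 = True. Stack: [True]
POP_JUMP_IF_FALSE → pop True; no jump. Stack: []
LOAD_CONST → push 12. Stack: [12]
LOAD_FAST b → push 27. Stack: [12, 27]
BINARY_OP * → 12 * 27 = 324. Stack: [324]
STORE_FAST k → k=324. Stack: []
LOAD_CONST → push 11. Stack: [11]
LOAD_FAST b → push 27. Stack: [11, 27]
BINARY_OP * → 11 * 27 = 297. Stack: [297]
LOAD_CONST → push 2. Stack: [297, 2]
BINARY_OP >> → 297 >> 2 = 74. Stack: [74]
STORE_FAST k → k=74. Stack: []
LOAD_FAST_LOAD_FAST s,s → push -1,-1. Stack: [-1, -1]
BINARY_OP * → -1 * -1 = 1. Stack: [1]
STORE_FAST v → v=1. Stack: []
LOAD_FAST k → push 74. Stack: [74]
RETURN_VALUE → return 74.

74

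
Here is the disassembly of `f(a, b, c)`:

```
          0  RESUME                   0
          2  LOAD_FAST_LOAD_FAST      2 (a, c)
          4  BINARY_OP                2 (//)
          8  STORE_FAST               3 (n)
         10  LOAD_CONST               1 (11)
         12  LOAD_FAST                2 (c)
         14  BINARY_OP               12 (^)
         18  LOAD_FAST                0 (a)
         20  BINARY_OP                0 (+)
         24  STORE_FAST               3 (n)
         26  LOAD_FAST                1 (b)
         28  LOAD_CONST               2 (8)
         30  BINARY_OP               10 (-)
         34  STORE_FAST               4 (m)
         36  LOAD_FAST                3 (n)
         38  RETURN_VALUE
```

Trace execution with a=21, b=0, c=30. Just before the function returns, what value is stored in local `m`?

LOAD_FAST_LOAD_FAST a,c → push 21,30. Stack: [21, 30]
BINARY_OP // → 21 // 30 = 0. Stack: [0]
STORE_FAST n → n=0. Stack: []
LOAD_CONST → push 11. Stack: [11]
LOAD_FAST c → push 30. Stack: [11, 30]
BINARY_OP ^ → 11 ^ 30 = 21. Stack: [21]
LOAD_FAST a → push 21. Stack: [21, 21]
BINARY_OP + → 21 + 21 = 42. Stack: [42]
STORE_FAST n → n=42. Stack: []
LOAD_FAST b → push 0. Stack: [0]
LOAD_CONST → push 8. Stack: [0, 8]
BINARY_OP - → 0 - 8 = -8. Stack: [-8]
STORE_FAST m → m=-8. Stack: []
LOAD_FAST n → push 42. Stack: [42]
RETURN_VALUE → return 42.

-8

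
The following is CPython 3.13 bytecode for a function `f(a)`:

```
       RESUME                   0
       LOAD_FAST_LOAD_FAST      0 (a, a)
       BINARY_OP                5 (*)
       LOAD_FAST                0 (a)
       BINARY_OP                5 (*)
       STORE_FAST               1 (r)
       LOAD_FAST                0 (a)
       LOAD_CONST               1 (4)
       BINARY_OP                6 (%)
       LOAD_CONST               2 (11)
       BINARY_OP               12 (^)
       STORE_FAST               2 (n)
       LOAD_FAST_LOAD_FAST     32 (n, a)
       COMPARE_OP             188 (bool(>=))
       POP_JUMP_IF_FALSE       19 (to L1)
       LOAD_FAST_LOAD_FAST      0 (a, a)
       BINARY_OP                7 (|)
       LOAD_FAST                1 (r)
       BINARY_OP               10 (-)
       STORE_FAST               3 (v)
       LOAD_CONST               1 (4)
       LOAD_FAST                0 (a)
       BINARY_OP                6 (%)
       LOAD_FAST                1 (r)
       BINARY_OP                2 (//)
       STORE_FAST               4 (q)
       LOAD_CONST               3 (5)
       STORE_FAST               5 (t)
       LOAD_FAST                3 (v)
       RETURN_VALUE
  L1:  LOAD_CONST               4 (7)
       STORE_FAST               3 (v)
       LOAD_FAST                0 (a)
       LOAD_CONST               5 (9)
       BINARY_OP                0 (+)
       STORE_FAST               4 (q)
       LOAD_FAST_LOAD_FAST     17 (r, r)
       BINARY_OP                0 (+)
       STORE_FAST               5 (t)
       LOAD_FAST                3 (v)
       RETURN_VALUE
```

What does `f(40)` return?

LOAD_FAST_LOAD_FAST a,a → push 40,40. Stack: [40, 40]
BINARY_OP * → 40 * 40 = 1600. Stack: [1600]
LOAD_FAST a → push 40. Stack: [1600, 40]
BINARY_OP * → 1600 * 40 = 64000. Stack: [64000]
STORE_FAST r → r=64000. Stack: []
LOAD_FAST a → push 40. Stack: [40]
LOAD_CONST → push 4. Stack: [40, 4]
BINARY_OP % → 40 % 4 = 0. Stack: [0]
LOAD_CONST → push 11. Stack: [0, 11]
BINARY_OP ^ → 0 ^ 11 = 11. Stack: [11]
STORE_FAST n → n=11. Stack: []
LOAD_FAST_LOAD_FAST n,a → push 11,40. Stack: [11, 40]
COMPARE_OP bool(>=) → 11 vs 40 = False. Stack: [False]
POP_JUMP_IF_FALSE → pop False; jump. Stack: []
LOAD_CONST → push 7. Stack: [7]
STORE_FAST v → v=7. Stack: []
LOAD_FAST a → push 40. Stack: [40]
LOAD_CONST → push 9. Stack: [40, 9]
BINARY_OP + → 40 + 9 = 49. Stack: [49]
STORE_FAST q → q=49. Stack: []
LOAD_FAST_LOAD_FAST r,r → push 64000,64000. Stack: [64000, 64000]
BINARY_OP + → 64000 + 64000 = 128000. Stack: [128000]
STORE_FAST t → t=128000. Stack: []
LOAD_FAST v → push 7. Stack: [7]
RETURN_VALUE → return 7.

7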